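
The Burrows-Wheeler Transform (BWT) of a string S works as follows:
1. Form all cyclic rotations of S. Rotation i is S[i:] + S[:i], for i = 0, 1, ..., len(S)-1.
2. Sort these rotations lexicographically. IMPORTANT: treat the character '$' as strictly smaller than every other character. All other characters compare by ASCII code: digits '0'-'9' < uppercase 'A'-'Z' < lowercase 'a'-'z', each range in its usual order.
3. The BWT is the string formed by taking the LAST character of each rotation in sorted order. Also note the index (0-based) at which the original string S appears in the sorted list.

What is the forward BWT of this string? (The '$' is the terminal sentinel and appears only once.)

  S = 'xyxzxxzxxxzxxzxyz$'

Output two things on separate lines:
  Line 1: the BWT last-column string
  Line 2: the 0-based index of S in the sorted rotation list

All 18 rotations (rotation i = S[i:]+S[:i]):
  rot[0] = xyxzxxzxxxzxxzxyz$
  rot[1] = yxzxxzxxxzxxzxyz$x
  rot[2] = xzxxzxxxzxxzxyz$xy
  rot[3] = zxxzxxxzxxzxyz$xyx
  rot[4] = xxzxxxzxxzxyz$xyxz
  rot[5] = xzxxxzxxzxyz$xyxzx
  rot[6] = zxxxzxxzxyz$xyxzxx
  rot[7] = xxxzxxzxyz$xyxzxxz
  rot[8] = xxzxxzxyz$xyxzxxzx
  rot[9] = xzxxzxyz$xyxzxxzxx
  rot[10] = zxxzxyz$xyxzxxzxxx
  rot[11] = xxzxyz$xyxzxxzxxxz
  rot[12] = xzxyz$xyxzxxzxxxzx
  rot[13] = zxyz$xyxzxxzxxxzxx
  rot[14] = xyz$xyxzxxzxxxzxxz
  rot[15] = yz$xyxzxxzxxxzxxzx
  rot[16] = z$xyxzxxzxxxzxxzxy
  rot[17] = $xyxzxxzxxxzxxzxyz
Sorted (with $ < everything):
  sorted[0] = $xyxzxxzxxxzxxzxyz  (last char: 'z')
  sorted[1] = xxxzxxzxyz$xyxzxxz  (last char: 'z')
  sorted[2] = xxzxxxzxxzxyz$xyxz  (last char: 'z')
  sorted[3] = xxzxxzxyz$xyxzxxzx  (last char: 'x')
  sorted[4] = xxzxyz$xyxzxxzxxxz  (last char: 'z')
  sorted[5] = xyxzxxzxxxzxxzxyz$  (last char: '$')
  sorted[6] = xyz$xyxzxxzxxxzxxz  (last char: 'z')
  sorted[7] = xzxxxzxxzxyz$xyxzx  (last char: 'x')
  sorted[8] = xzxxzxxxzxxzxyz$xy  (last char: 'y')
  sorted[9] = xzxxzxyz$xyxzxxzxx  (last char: 'x')
  sorted[10] = xzxyz$xyxzxxzxxxzx  (last char: 'x')
  sorted[11] = yxzxxzxxxzxxzxyz$x  (last char: 'x')
  sorted[12] = yz$xyxzxxzxxxzxxzx  (last char: 'x')
  sorted[13] = z$xyxzxxzxxxzxxzxy  (last char: 'y')
  sorted[14] = zxxxzxxzxyz$xyxzxx  (last char: 'x')
  sorted[15] = zxxzxxxzxxzxyz$xyx  (last char: 'x')
  sorted[16] = zxxzxyz$xyxzxxzxxx  (last char: 'x')
  sorted[17] = zxyz$xyxzxxzxxxzxx  (last char: 'x')
Last column: zzzxz$zxyxxxxyxxxx
Original string S is at sorted index 5

Answer: zzzxz$zxyxxxxyxxxx
5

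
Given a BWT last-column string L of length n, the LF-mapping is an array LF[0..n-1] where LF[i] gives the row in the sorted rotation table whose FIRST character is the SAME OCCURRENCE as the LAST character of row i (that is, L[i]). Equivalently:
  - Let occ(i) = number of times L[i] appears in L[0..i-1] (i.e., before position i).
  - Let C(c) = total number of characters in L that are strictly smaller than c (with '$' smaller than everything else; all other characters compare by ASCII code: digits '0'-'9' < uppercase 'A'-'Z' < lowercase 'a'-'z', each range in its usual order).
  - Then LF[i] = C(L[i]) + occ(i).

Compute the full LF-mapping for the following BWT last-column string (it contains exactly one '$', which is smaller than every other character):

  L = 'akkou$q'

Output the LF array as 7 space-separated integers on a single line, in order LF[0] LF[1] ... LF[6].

Char counts: '$':1, 'a':1, 'k':2, 'o':1, 'q':1, 'u':1
C (first-col start): C('$')=0, C('a')=1, C('k')=2, C('o')=4, C('q')=5, C('u')=6
L[0]='a': occ=0, LF[0]=C('a')+0=1+0=1
L[1]='k': occ=0, LF[1]=C('k')+0=2+0=2
L[2]='k': occ=1, LF[2]=C('k')+1=2+1=3
L[3]='o': occ=0, LF[3]=C('o')+0=4+0=4
L[4]='u': occ=0, LF[4]=C('u')+0=6+0=6
L[5]='$': occ=0, LF[5]=C('$')+0=0+0=0
L[6]='q': occ=0, LF[6]=C('q')+0=5+0=5

Answer: 1 2 3 4 6 0 5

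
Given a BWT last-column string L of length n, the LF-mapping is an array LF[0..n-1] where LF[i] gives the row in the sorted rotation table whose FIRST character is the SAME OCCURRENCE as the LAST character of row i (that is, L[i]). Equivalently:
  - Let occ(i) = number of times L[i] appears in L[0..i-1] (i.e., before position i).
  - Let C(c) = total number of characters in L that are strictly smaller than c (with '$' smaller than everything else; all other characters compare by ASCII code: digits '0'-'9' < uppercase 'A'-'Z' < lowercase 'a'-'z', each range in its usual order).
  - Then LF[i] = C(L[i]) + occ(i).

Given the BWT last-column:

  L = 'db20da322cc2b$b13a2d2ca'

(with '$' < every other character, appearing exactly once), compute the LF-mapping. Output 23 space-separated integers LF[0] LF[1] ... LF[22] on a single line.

Char counts: '$':1, '0':1, '1':1, '2':6, '3':2, 'a':3, 'b':3, 'c':3, 'd':3
C (first-col start): C('$')=0, C('0')=1, C('1')=2, C('2')=3, C('3')=9, C('a')=11, C('b')=14, C('c')=17, C('d')=20
L[0]='d': occ=0, LF[0]=C('d')+0=20+0=20
L[1]='b': occ=0, LF[1]=C('b')+0=14+0=14
L[2]='2': occ=0, LF[2]=C('2')+0=3+0=3
L[3]='0': occ=0, LF[3]=C('0')+0=1+0=1
L[4]='d': occ=1, LF[4]=C('d')+1=20+1=21
L[5]='a': occ=0, LF[5]=C('a')+0=11+0=11
L[6]='3': occ=0, LF[6]=C('3')+0=9+0=9
L[7]='2': occ=1, LF[7]=C('2')+1=3+1=4
L[8]='2': occ=2, LF[8]=C('2')+2=3+2=5
L[9]='c': occ=0, LF[9]=C('c')+0=17+0=17
L[10]='c': occ=1, LF[10]=C('c')+1=17+1=18
L[11]='2': occ=3, LF[11]=C('2')+3=3+3=6
L[12]='b': occ=1, LF[12]=C('b')+1=14+1=15
L[13]='$': occ=0, LF[13]=C('$')+0=0+0=0
L[14]='b': occ=2, LF[14]=C('b')+2=14+2=16
L[15]='1': occ=0, LF[15]=C('1')+0=2+0=2
L[16]='3': occ=1, LF[16]=C('3')+1=9+1=10
L[17]='a': occ=1, LF[17]=C('a')+1=11+1=12
L[18]='2': occ=4, LF[18]=C('2')+4=3+4=7
L[19]='d': occ=2, LF[19]=C('d')+2=20+2=22
L[20]='2': occ=5, LF[20]=C('2')+5=3+5=8
L[21]='c': occ=2, LF[21]=C('c')+2=17+2=19
L[22]='a': occ=2, LF[22]=C('a')+2=11+2=13

Answer: 20 14 3 1 21 11 9 4 5 17 18 6 15 0 16 2 10 12 7 22 8 19 13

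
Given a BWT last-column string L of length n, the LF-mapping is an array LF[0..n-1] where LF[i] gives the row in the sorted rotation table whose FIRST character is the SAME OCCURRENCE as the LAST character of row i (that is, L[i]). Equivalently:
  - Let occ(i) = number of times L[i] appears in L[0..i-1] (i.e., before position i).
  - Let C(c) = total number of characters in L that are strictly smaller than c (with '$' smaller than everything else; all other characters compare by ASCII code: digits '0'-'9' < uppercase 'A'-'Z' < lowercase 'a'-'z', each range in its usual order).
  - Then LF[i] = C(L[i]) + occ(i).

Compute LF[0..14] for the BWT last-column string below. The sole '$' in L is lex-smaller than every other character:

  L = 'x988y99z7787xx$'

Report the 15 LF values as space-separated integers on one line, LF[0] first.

Answer: 10 7 4 5 13 8 9 14 1 2 6 3 11 12 0

Derivation:
Char counts: '$':1, '7':3, '8':3, '9':3, 'x':3, 'y':1, 'z':1
C (first-col start): C('$')=0, C('7')=1, C('8')=4, C('9')=7, C('x')=10, C('y')=13, C('z')=14
L[0]='x': occ=0, LF[0]=C('x')+0=10+0=10
L[1]='9': occ=0, LF[1]=C('9')+0=7+0=7
L[2]='8': occ=0, LF[2]=C('8')+0=4+0=4
L[3]='8': occ=1, LF[3]=C('8')+1=4+1=5
L[4]='y': occ=0, LF[4]=C('y')+0=13+0=13
L[5]='9': occ=1, LF[5]=C('9')+1=7+1=8
L[6]='9': occ=2, LF[6]=C('9')+2=7+2=9
L[7]='z': occ=0, LF[7]=C('z')+0=14+0=14
L[8]='7': occ=0, LF[8]=C('7')+0=1+0=1
L[9]='7': occ=1, LF[9]=C('7')+1=1+1=2
L[10]='8': occ=2, LF[10]=C('8')+2=4+2=6
L[11]='7': occ=2, LF[11]=C('7')+2=1+2=3
L[12]='x': occ=1, LF[12]=C('x')+1=10+1=11
L[13]='x': occ=2, LF[13]=C('x')+2=10+2=12
L[14]='$': occ=0, LF[14]=C('$')+0=0+0=0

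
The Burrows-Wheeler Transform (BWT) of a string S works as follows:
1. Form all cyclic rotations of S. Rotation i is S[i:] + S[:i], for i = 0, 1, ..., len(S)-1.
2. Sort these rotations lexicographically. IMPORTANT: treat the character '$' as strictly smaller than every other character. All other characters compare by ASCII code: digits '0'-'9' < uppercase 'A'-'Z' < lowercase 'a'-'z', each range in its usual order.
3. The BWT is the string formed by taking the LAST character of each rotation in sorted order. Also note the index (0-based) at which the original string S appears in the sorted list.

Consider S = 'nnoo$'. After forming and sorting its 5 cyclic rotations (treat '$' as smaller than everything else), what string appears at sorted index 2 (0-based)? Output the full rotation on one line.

Answer: noo$n

Derivation:
All 5 rotations (rotation i = S[i:]+S[:i]):
  rot[0] = nnoo$
  rot[1] = noo$n
  rot[2] = oo$nn
  rot[3] = o$nno
  rot[4] = $nnoo
Sorted (with $ < everything):
  sorted[0] = $nnoo
  sorted[1] = nnoo$
  sorted[2] = noo$n
  sorted[3] = o$nno
  sorted[4] = oo$nn
sorted[2] = noo$n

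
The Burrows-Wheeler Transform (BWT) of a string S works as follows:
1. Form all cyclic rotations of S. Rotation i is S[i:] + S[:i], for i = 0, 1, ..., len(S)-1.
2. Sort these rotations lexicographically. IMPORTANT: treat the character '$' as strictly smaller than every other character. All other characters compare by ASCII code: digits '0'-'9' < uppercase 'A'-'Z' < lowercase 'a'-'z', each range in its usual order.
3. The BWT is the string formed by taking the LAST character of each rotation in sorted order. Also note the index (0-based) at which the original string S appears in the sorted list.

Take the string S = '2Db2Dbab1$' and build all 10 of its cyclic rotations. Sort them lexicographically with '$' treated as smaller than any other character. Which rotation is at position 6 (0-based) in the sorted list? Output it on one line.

All 10 rotations (rotation i = S[i:]+S[:i]):
  rot[0] = 2Db2Dbab1$
  rot[1] = Db2Dbab1$2
  rot[2] = b2Dbab1$2D
  rot[3] = 2Dbab1$2Db
  rot[4] = Dbab1$2Db2
  rot[5] = bab1$2Db2D
  rot[6] = ab1$2Db2Db
  rot[7] = b1$2Db2Dba
  rot[8] = 1$2Db2Dbab
  rot[9] = $2Db2Dbab1
Sorted (with $ < everything):
  sorted[0] = $2Db2Dbab1
  sorted[1] = 1$2Db2Dbab
  sorted[2] = 2Db2Dbab1$
  sorted[3] = 2Dbab1$2Db
  sorted[4] = Db2Dbab1$2
  sorted[5] = Dbab1$2Db2
  sorted[6] = ab1$2Db2Db
  sorted[7] = b1$2Db2Dba
  sorted[8] = b2Dbab1$2D
  sorted[9] = bab1$2Db2D
sorted[6] = ab1$2Db2Db

Answer: ab1$2Db2Db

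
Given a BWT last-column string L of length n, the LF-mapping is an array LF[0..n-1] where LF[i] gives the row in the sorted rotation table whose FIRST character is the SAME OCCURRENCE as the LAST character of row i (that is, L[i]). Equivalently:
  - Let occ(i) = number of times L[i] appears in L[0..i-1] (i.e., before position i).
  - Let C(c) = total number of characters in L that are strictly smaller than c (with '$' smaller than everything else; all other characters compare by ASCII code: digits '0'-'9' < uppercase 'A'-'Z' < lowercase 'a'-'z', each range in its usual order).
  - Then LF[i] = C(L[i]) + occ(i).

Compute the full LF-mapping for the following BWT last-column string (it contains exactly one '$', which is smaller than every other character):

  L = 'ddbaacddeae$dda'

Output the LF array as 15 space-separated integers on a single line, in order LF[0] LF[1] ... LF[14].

Char counts: '$':1, 'a':4, 'b':1, 'c':1, 'd':6, 'e':2
C (first-col start): C('$')=0, C('a')=1, C('b')=5, C('c')=6, C('d')=7, C('e')=13
L[0]='d': occ=0, LF[0]=C('d')+0=7+0=7
L[1]='d': occ=1, LF[1]=C('d')+1=7+1=8
L[2]='b': occ=0, LF[2]=C('b')+0=5+0=5
L[3]='a': occ=0, LF[3]=C('a')+0=1+0=1
L[4]='a': occ=1, LF[4]=C('a')+1=1+1=2
L[5]='c': occ=0, LF[5]=C('c')+0=6+0=6
L[6]='d': occ=2, LF[6]=C('d')+2=7+2=9
L[7]='d': occ=3, LF[7]=C('d')+3=7+3=10
L[8]='e': occ=0, LF[8]=C('e')+0=13+0=13
L[9]='a': occ=2, LF[9]=C('a')+2=1+2=3
L[10]='e': occ=1, LF[10]=C('e')+1=13+1=14
L[11]='$': occ=0, LF[11]=C('$')+0=0+0=0
L[12]='d': occ=4, LF[12]=C('d')+4=7+4=11
L[13]='d': occ=5, LF[13]=C('d')+5=7+5=12
L[14]='a': occ=3, LF[14]=C('a')+3=1+3=4

Answer: 7 8 5 1 2 6 9 10 13 3 14 0 11 12 4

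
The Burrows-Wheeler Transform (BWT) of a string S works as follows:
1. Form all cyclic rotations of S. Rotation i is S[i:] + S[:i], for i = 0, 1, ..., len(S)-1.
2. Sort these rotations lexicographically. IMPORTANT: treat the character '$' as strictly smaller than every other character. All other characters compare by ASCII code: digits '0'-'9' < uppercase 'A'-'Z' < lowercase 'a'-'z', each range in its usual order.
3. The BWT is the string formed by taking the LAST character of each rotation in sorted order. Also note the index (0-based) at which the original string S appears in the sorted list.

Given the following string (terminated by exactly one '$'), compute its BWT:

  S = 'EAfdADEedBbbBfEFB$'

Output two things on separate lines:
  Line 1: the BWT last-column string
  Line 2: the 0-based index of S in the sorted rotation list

Answer: BdEFdbA$fDEbBfeEBA
7

Derivation:
All 18 rotations (rotation i = S[i:]+S[:i]):
  rot[0] = EAfdADEedBbbBfEFB$
  rot[1] = AfdADEedBbbBfEFB$E
  rot[2] = fdADEedBbbBfEFB$EA
  rot[3] = dADEedBbbBfEFB$EAf
  rot[4] = ADEedBbbBfEFB$EAfd
  rot[5] = DEedBbbBfEFB$EAfdA
  rot[6] = EedBbbBfEFB$EAfdAD
  rot[7] = edBbbBfEFB$EAfdADE
  rot[8] = dBbbBfEFB$EAfdADEe
  rot[9] = BbbBfEFB$EAfdADEed
  rot[10] = bbBfEFB$EAfdADEedB
  rot[11] = bBfEFB$EAfdADEedBb
  rot[12] = BfEFB$EAfdADEedBbb
  rot[13] = fEFB$EAfdADEedBbbB
  rot[14] = EFB$EAfdADEedBbbBf
  rot[15] = FB$EAfdADEedBbbBfE
  rot[16] = B$EAfdADEedBbbBfEF
  rot[17] = $EAfdADEedBbbBfEFB
Sorted (with $ < everything):
  sorted[0] = $EAfdADEedBbbBfEFB  (last char: 'B')
  sorted[1] = ADEedBbbBfEFB$EAfd  (last char: 'd')
  sorted[2] = AfdADEedBbbBfEFB$E  (last char: 'E')
  sorted[3] = B$EAfdADEedBbbBfEF  (last char: 'F')
  sorted[4] = BbbBfEFB$EAfdADEed  (last char: 'd')
  sorted[5] = BfEFB$EAfdADEedBbb  (last char: 'b')
  sorted[6] = DEedBbbBfEFB$EAfdA  (last char: 'A')
  sorted[7] = EAfdADEedBbbBfEFB$  (last char: '$')
  sorted[8] = EFB$EAfdADEedBbbBf  (last char: 'f')
  sorted[9] = EedBbbBfEFB$EAfdAD  (last char: 'D')
  sorted[10] = FB$EAfdADEedBbbBfE  (last char: 'E')
  sorted[11] = bBfEFB$EAfdADEedBb  (last char: 'b')
  sorted[12] = bbBfEFB$EAfdADEedB  (last char: 'B')
  sorted[13] = dADEedBbbBfEFB$EAf  (last char: 'f')
  sorted[14] = dBbbBfEFB$EAfdADEe  (last char: 'e')
  sorted[15] = edBbbBfEFB$EAfdADE  (last char: 'E')
  sorted[16] = fEFB$EAfdADEedBbbB  (last char: 'B')
  sorted[17] = fdADEedBbbBfEFB$EA  (last char: 'A')
Last column: BdEFdbA$fDEbBfeEBA
Original string S is at sorted index 7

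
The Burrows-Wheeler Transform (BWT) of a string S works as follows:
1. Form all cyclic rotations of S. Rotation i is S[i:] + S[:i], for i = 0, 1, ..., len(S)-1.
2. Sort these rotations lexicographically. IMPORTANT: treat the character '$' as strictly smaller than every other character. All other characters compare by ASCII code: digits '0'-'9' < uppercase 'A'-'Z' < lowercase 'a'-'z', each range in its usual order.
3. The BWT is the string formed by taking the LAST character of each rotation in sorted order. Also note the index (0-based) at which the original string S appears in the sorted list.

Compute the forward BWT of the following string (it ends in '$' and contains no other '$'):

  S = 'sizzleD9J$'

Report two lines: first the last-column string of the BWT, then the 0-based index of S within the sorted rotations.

All 10 rotations (rotation i = S[i:]+S[:i]):
  rot[0] = sizzleD9J$
  rot[1] = izzleD9J$s
  rot[2] = zzleD9J$si
  rot[3] = zleD9J$siz
  rot[4] = leD9J$sizz
  rot[5] = eD9J$sizzl
  rot[6] = D9J$sizzle
  rot[7] = 9J$sizzleD
  rot[8] = J$sizzleD9
  rot[9] = $sizzleD9J
Sorted (with $ < everything):
  sorted[0] = $sizzleD9J  (last char: 'J')
  sorted[1] = 9J$sizzleD  (last char: 'D')
  sorted[2] = D9J$sizzle  (last char: 'e')
  sorted[3] = J$sizzleD9  (last char: '9')
  sorted[4] = eD9J$sizzl  (last char: 'l')
  sorted[5] = izzleD9J$s  (last char: 's')
  sorted[6] = leD9J$sizz  (last char: 'z')
  sorted[7] = sizzleD9J$  (last char: '$')
  sorted[8] = zleD9J$siz  (last char: 'z')
  sorted[9] = zzleD9J$si  (last char: 'i')
Last column: JDe9lsz$zi
Original string S is at sorted index 7

Answer: JDe9lsz$zi
7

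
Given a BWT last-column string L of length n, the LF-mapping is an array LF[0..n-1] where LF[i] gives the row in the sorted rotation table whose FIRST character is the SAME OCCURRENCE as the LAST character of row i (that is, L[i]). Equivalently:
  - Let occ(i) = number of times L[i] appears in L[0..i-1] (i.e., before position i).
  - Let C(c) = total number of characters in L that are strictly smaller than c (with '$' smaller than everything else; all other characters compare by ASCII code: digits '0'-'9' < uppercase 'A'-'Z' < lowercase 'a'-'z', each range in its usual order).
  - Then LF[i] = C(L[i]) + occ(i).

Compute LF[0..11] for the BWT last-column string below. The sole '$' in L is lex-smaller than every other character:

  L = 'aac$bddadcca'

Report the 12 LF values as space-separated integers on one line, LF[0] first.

Char counts: '$':1, 'a':4, 'b':1, 'c':3, 'd':3
C (first-col start): C('$')=0, C('a')=1, C('b')=5, C('c')=6, C('d')=9
L[0]='a': occ=0, LF[0]=C('a')+0=1+0=1
L[1]='a': occ=1, LF[1]=C('a')+1=1+1=2
L[2]='c': occ=0, LF[2]=C('c')+0=6+0=6
L[3]='$': occ=0, LF[3]=C('$')+0=0+0=0
L[4]='b': occ=0, LF[4]=C('b')+0=5+0=5
L[5]='d': occ=0, LF[5]=C('d')+0=9+0=9
L[6]='d': occ=1, LF[6]=C('d')+1=9+1=10
L[7]='a': occ=2, LF[7]=C('a')+2=1+2=3
L[8]='d': occ=2, LF[8]=C('d')+2=9+2=11
L[9]='c': occ=1, LF[9]=C('c')+1=6+1=7
L[10]='c': occ=2, LF[10]=C('c')+2=6+2=8
L[11]='a': occ=3, LF[11]=C('a')+3=1+3=4

Answer: 1 2 6 0 5 9 10 3 11 7 8 4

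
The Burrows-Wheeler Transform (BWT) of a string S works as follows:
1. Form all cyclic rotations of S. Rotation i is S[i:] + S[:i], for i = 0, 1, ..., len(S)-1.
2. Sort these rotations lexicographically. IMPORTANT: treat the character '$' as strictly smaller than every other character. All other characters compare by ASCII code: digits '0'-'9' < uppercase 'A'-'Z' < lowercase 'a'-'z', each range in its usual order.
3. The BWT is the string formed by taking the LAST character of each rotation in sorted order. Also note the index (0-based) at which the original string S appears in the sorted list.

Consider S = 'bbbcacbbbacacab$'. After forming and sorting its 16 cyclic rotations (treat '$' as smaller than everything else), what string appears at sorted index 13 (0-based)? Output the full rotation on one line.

Answer: cacab$bbbcacbbba

Derivation:
All 16 rotations (rotation i = S[i:]+S[:i]):
  rot[0] = bbbcacbbbacacab$
  rot[1] = bbcacbbbacacab$b
  rot[2] = bcacbbbacacab$bb
  rot[3] = cacbbbacacab$bbb
  rot[4] = acbbbacacab$bbbc
  rot[5] = cbbbacacab$bbbca
  rot[6] = bbbacacab$bbbcac
  rot[7] = bbacacab$bbbcacb
  rot[8] = bacacab$bbbcacbb
  rot[9] = acacab$bbbcacbbb
  rot[10] = cacab$bbbcacbbba
  rot[11] = acab$bbbcacbbbac
  rot[12] = cab$bbbcacbbbaca
  rot[13] = ab$bbbcacbbbacac
  rot[14] = b$bbbcacbbbacaca
  rot[15] = $bbbcacbbbacacab
Sorted (with $ < everything):
  sorted[0] = $bbbcacbbbacacab
  sorted[1] = ab$bbbcacbbbacac
  sorted[2] = acab$bbbcacbbbac
  sorted[3] = acacab$bbbcacbbb
  sorted[4] = acbbbacacab$bbbc
  sorted[5] = b$bbbcacbbbacaca
  sorted[6] = bacacab$bbbcacbb
  sorted[7] = bbacacab$bbbcacb
  sorted[8] = bbbacacab$bbbcac
  sorted[9] = bbbcacbbbacacab$
  sorted[10] = bbcacbbbacacab$b
  sorted[11] = bcacbbbacacab$bb
  sorted[12] = cab$bbbcacbbbaca
  sorted[13] = cacab$bbbcacbbba
  sorted[14] = cacbbbacacab$bbb
  sorted[15] = cbbbacacab$bbbca
sorted[13] = cacab$bbbcacbbba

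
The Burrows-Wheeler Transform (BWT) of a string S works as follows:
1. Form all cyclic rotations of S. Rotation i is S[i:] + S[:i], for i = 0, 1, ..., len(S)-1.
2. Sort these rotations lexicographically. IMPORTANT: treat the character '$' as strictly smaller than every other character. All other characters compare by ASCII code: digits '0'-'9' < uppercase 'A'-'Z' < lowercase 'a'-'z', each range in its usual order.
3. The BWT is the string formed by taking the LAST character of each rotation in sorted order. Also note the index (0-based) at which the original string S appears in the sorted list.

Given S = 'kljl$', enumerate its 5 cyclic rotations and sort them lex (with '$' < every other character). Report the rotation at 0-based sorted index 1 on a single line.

All 5 rotations (rotation i = S[i:]+S[:i]):
  rot[0] = kljl$
  rot[1] = ljl$k
  rot[2] = jl$kl
  rot[3] = l$klj
  rot[4] = $kljl
Sorted (with $ < everything):
  sorted[0] = $kljl
  sorted[1] = jl$kl
  sorted[2] = kljl$
  sorted[3] = l$klj
  sorted[4] = ljl$k
sorted[1] = jl$kl

Answer: jl$kl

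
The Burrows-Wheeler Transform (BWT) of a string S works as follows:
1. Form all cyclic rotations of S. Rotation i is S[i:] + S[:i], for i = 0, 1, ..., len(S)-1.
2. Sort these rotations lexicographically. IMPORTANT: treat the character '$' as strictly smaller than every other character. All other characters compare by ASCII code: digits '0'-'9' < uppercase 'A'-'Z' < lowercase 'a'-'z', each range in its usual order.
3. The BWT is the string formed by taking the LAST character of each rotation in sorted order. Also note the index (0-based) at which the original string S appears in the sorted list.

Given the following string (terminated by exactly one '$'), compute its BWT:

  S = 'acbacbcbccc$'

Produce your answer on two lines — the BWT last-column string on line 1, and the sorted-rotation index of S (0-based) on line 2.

All 12 rotations (rotation i = S[i:]+S[:i]):
  rot[0] = acbacbcbccc$
  rot[1] = cbacbcbccc$a
  rot[2] = bacbcbccc$ac
  rot[3] = acbcbccc$acb
  rot[4] = cbcbccc$acba
  rot[5] = bcbccc$acbac
  rot[6] = cbccc$acbacb
  rot[7] = bccc$acbacbc
  rot[8] = ccc$acbacbcb
  rot[9] = cc$acbacbcbc
  rot[10] = c$acbacbcbcc
  rot[11] = $acbacbcbccc
Sorted (with $ < everything):
  sorted[0] = $acbacbcbccc  (last char: 'c')
  sorted[1] = acbacbcbccc$  (last char: '$')
  sorted[2] = acbcbccc$acb  (last char: 'b')
  sorted[3] = bacbcbccc$ac  (last char: 'c')
  sorted[4] = bcbccc$acbac  (last char: 'c')
  sorted[5] = bccc$acbacbc  (last char: 'c')
  sorted[6] = c$acbacbcbcc  (last char: 'c')
  sorted[7] = cbacbcbccc$a  (last char: 'a')
  sorted[8] = cbcbccc$acba  (last char: 'a')
  sorted[9] = cbccc$acbacb  (last char: 'b')
  sorted[10] = cc$acbacbcbc  (last char: 'c')
  sorted[11] = ccc$acbacbcb  (last char: 'b')
Last column: c$bccccaabcb
Original string S is at sorted index 1

Answer: c$bccccaabcb
1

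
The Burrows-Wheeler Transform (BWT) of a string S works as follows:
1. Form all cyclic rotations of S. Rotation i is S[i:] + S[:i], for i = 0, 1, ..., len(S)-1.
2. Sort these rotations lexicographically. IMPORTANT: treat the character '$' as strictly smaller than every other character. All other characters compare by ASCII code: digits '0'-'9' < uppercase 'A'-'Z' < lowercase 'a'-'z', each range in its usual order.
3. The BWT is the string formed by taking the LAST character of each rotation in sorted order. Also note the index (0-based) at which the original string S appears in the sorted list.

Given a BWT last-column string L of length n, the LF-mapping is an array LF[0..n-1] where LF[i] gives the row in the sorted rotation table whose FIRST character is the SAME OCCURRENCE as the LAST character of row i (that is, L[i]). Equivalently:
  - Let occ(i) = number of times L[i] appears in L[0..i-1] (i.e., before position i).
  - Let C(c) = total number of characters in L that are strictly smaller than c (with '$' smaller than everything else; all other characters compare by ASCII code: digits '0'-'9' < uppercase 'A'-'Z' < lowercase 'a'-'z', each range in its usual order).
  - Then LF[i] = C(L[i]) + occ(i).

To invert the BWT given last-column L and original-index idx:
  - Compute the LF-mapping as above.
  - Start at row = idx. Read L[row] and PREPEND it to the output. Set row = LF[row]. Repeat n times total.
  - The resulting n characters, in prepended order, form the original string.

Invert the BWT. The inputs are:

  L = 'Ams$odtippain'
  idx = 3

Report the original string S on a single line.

Answer: disappointmA$

Derivation:
LF mapping: 1 6 11 0 8 3 12 4 9 10 2 5 7
Walk LF starting at row 3, prepending L[row]:
  step 1: row=3, L[3]='$', prepend. Next row=LF[3]=0
  step 2: row=0, L[0]='A', prepend. Next row=LF[0]=1
  step 3: row=1, L[1]='m', prepend. Next row=LF[1]=6
  step 4: row=6, L[6]='t', prepend. Next row=LF[6]=12
  step 5: row=12, L[12]='n', prepend. Next row=LF[12]=7
  step 6: row=7, L[7]='i', prepend. Next row=LF[7]=4
  step 7: row=4, L[4]='o', prepend. Next row=LF[4]=8
  step 8: row=8, L[8]='p', prepend. Next row=LF[8]=9
  step 9: row=9, L[9]='p', prepend. Next row=LF[9]=10
  step 10: row=10, L[10]='a', prepend. Next row=LF[10]=2
  step 11: row=2, L[2]='s', prepend. Next row=LF[2]=11
  step 12: row=11, L[11]='i', prepend. Next row=LF[11]=5
  step 13: row=5, L[5]='d', prepend. Next row=LF[5]=3
Reversed output: disappointmA$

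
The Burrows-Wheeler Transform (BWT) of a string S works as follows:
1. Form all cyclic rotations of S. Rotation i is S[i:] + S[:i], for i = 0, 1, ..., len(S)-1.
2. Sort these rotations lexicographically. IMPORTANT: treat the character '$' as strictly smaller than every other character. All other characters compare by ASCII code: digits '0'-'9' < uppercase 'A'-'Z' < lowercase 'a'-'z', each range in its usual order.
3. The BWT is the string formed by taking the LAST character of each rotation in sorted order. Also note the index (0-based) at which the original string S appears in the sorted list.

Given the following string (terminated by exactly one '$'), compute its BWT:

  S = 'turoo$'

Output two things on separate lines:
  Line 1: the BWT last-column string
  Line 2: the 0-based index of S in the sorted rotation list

All 6 rotations (rotation i = S[i:]+S[:i]):
  rot[0] = turoo$
  rot[1] = uroo$t
  rot[2] = roo$tu
  rot[3] = oo$tur
  rot[4] = o$turo
  rot[5] = $turoo
Sorted (with $ < everything):
  sorted[0] = $turoo  (last char: 'o')
  sorted[1] = o$turo  (last char: 'o')
  sorted[2] = oo$tur  (last char: 'r')
  sorted[3] = roo$tu  (last char: 'u')
  sorted[4] = turoo$  (last char: '$')
  sorted[5] = uroo$t  (last char: 't')
Last column: ooru$t
Original string S is at sorted index 4

Answer: ooru$t
4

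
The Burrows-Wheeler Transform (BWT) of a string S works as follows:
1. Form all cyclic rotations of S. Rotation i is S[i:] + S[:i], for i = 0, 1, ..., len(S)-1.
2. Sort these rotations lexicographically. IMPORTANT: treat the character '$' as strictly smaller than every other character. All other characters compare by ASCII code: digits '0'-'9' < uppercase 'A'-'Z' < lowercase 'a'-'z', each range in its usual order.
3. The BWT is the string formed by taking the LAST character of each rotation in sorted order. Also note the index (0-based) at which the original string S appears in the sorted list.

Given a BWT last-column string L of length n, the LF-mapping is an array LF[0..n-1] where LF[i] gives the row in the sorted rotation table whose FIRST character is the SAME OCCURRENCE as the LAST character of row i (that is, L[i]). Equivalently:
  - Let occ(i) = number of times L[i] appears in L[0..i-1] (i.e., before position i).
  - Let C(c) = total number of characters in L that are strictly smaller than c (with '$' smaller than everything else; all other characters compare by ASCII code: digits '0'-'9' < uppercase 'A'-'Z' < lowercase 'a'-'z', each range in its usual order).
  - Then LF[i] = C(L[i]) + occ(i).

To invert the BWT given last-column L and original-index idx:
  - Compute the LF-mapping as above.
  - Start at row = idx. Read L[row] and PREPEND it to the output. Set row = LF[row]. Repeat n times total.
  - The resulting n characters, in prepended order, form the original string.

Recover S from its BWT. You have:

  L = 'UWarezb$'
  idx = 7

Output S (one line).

Answer: zebraWU$

Derivation:
LF mapping: 1 2 3 6 5 7 4 0
Walk LF starting at row 7, prepending L[row]:
  step 1: row=7, L[7]='$', prepend. Next row=LF[7]=0
  step 2: row=0, L[0]='U', prepend. Next row=LF[0]=1
  step 3: row=1, L[1]='W', prepend. Next row=LF[1]=2
  step 4: row=2, L[2]='a', prepend. Next row=LF[2]=3
  step 5: row=3, L[3]='r', prepend. Next row=LF[3]=6
  step 6: row=6, L[6]='b', prepend. Next row=LF[6]=4
  step 7: row=4, L[4]='e', prepend. Next row=LF[4]=5
  step 8: row=5, L[5]='z', prepend. Next row=LF[5]=7
Reversed output: zebraWU$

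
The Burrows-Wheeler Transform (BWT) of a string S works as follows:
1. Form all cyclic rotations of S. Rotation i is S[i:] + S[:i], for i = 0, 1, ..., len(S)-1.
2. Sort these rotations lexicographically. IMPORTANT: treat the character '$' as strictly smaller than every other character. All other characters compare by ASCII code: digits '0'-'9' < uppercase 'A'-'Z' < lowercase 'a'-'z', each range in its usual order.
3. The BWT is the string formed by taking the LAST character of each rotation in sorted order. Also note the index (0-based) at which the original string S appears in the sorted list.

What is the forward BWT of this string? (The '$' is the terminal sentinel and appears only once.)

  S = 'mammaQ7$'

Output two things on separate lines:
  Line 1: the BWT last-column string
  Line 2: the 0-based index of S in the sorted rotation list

All 8 rotations (rotation i = S[i:]+S[:i]):
  rot[0] = mammaQ7$
  rot[1] = ammaQ7$m
  rot[2] = mmaQ7$ma
  rot[3] = maQ7$mam
  rot[4] = aQ7$mamm
  rot[5] = Q7$mamma
  rot[6] = 7$mammaQ
  rot[7] = $mammaQ7
Sorted (with $ < everything):
  sorted[0] = $mammaQ7  (last char: '7')
  sorted[1] = 7$mammaQ  (last char: 'Q')
  sorted[2] = Q7$mamma  (last char: 'a')
  sorted[3] = aQ7$mamm  (last char: 'm')
  sorted[4] = ammaQ7$m  (last char: 'm')
  sorted[5] = maQ7$mam  (last char: 'm')
  sorted[6] = mammaQ7$  (last char: '$')
  sorted[7] = mmaQ7$ma  (last char: 'a')
Last column: 7Qammm$a
Original string S is at sorted index 6

Answer: 7Qammm$a
6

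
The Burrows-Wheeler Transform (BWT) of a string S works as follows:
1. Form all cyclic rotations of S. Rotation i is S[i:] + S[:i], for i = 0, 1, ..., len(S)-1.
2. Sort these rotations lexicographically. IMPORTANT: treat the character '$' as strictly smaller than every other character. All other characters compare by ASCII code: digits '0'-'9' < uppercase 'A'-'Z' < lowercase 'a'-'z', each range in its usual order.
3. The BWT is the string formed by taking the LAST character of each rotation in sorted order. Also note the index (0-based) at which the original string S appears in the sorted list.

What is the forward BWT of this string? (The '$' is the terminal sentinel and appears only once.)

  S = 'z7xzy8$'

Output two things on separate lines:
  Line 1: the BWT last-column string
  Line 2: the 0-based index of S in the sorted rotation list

All 7 rotations (rotation i = S[i:]+S[:i]):
  rot[0] = z7xzy8$
  rot[1] = 7xzy8$z
  rot[2] = xzy8$z7
  rot[3] = zy8$z7x
  rot[4] = y8$z7xz
  rot[5] = 8$z7xzy
  rot[6] = $z7xzy8
Sorted (with $ < everything):
  sorted[0] = $z7xzy8  (last char: '8')
  sorted[1] = 7xzy8$z  (last char: 'z')
  sorted[2] = 8$z7xzy  (last char: 'y')
  sorted[3] = xzy8$z7  (last char: '7')
  sorted[4] = y8$z7xz  (last char: 'z')
  sorted[5] = z7xzy8$  (last char: '$')
  sorted[6] = zy8$z7x  (last char: 'x')
Last column: 8zy7z$x
Original string S is at sorted index 5

Answer: 8zy7z$x
5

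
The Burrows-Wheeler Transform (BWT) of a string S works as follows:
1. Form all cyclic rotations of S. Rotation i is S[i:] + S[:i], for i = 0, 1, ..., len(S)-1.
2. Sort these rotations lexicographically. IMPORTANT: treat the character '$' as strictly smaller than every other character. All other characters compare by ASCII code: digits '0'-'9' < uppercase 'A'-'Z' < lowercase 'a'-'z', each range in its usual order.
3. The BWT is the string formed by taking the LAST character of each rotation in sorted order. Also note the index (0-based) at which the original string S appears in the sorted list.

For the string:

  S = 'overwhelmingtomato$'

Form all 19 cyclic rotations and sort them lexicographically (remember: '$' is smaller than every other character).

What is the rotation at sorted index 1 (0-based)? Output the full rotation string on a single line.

Answer: ato$overwhelmingtom

Derivation:
All 19 rotations (rotation i = S[i:]+S[:i]):
  rot[0] = overwhelmingtomato$
  rot[1] = verwhelmingtomato$o
  rot[2] = erwhelmingtomato$ov
  rot[3] = rwhelmingtomato$ove
  rot[4] = whelmingtomato$over
  rot[5] = helmingtomato$overw
  rot[6] = elmingtomato$overwh
  rot[7] = lmingtomato$overwhe
  rot[8] = mingtomato$overwhel
  rot[9] = ingtomato$overwhelm
  rot[10] = ngtomato$overwhelmi
  rot[11] = gtomato$overwhelmin
  rot[12] = tomato$overwhelming
  rot[13] = omato$overwhelmingt
  rot[14] = mato$overwhelmingto
  rot[15] = ato$overwhelmingtom
  rot[16] = to$overwhelmingtoma
  rot[17] = o$overwhelmingtomat
  rot[18] = $overwhelmingtomato
Sorted (with $ < everything):
  sorted[0] = $overwhelmingtomato
  sorted[1] = ato$overwhelmingtom
  sorted[2] = elmingtomato$overwh
  sorted[3] = erwhelmingtomato$ov
  sorted[4] = gtomato$overwhelmin
  sorted[5] = helmingtomato$overw
  sorted[6] = ingtomato$overwhelm
  sorted[7] = lmingtomato$overwhe
  sorted[8] = mato$overwhelmingto
  sorted[9] = mingtomato$overwhel
  sorted[10] = ngtomato$overwhelmi
  sorted[11] = o$overwhelmingtomat
  sorted[12] = omato$overwhelmingt
  sorted[13] = overwhelmingtomato$
  sorted[14] = rwhelmingtomato$ove
  sorted[15] = to$overwhelmingtoma
  sorted[16] = tomato$overwhelming
  sorted[17] = verwhelmingtomato$o
  sorted[18] = whelmingtomato$over
sorted[1] = ato$overwhelmingtom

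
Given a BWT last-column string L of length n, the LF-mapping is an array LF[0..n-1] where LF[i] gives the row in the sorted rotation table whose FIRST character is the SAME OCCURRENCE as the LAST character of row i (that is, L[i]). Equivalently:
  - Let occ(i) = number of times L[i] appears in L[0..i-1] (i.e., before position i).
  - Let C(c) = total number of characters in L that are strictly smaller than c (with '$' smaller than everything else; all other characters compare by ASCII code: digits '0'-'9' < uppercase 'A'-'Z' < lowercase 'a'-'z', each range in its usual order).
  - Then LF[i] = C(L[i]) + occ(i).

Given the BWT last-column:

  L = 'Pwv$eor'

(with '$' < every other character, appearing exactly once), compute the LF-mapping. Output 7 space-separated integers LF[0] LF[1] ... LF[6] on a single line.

Char counts: '$':1, 'P':1, 'e':1, 'o':1, 'r':1, 'v':1, 'w':1
C (first-col start): C('$')=0, C('P')=1, C('e')=2, C('o')=3, C('r')=4, C('v')=5, C('w')=6
L[0]='P': occ=0, LF[0]=C('P')+0=1+0=1
L[1]='w': occ=0, LF[1]=C('w')+0=6+0=6
L[2]='v': occ=0, LF[2]=C('v')+0=5+0=5
L[3]='$': occ=0, LF[3]=C('$')+0=0+0=0
L[4]='e': occ=0, LF[4]=C('e')+0=2+0=2
L[5]='o': occ=0, LF[5]=C('o')+0=3+0=3
L[6]='r': occ=0, LF[6]=C('r')+0=4+0=4

Answer: 1 6 5 0 2 3 4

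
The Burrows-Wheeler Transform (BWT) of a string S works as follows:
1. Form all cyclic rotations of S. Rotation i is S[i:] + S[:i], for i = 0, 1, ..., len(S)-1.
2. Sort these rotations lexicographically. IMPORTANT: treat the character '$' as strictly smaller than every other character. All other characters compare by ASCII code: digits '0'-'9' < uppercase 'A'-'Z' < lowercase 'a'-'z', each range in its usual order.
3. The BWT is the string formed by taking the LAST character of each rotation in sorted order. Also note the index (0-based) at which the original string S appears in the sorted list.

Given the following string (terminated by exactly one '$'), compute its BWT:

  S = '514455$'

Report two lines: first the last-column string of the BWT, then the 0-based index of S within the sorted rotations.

All 7 rotations (rotation i = S[i:]+S[:i]):
  rot[0] = 514455$
  rot[1] = 14455$5
  rot[2] = 4455$51
  rot[3] = 455$514
  rot[4] = 55$5144
  rot[5] = 5$51445
  rot[6] = $514455
Sorted (with $ < everything):
  sorted[0] = $514455  (last char: '5')
  sorted[1] = 14455$5  (last char: '5')
  sorted[2] = 4455$51  (last char: '1')
  sorted[3] = 455$514  (last char: '4')
  sorted[4] = 5$51445  (last char: '5')
  sorted[5] = 514455$  (last char: '$')
  sorted[6] = 55$5144  (last char: '4')
Last column: 55145$4
Original string S is at sorted index 5

Answer: 55145$4
5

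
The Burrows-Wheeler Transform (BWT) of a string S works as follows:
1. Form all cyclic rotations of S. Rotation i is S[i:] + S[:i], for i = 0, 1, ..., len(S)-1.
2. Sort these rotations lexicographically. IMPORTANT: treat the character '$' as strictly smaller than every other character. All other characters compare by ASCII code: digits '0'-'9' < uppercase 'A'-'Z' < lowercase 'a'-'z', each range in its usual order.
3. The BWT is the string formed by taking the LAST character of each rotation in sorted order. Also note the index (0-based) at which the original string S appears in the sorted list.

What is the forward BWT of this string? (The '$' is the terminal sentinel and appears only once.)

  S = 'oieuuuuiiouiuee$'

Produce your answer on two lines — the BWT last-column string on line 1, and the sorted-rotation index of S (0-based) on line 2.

All 16 rotations (rotation i = S[i:]+S[:i]):
  rot[0] = oieuuuuiiouiuee$
  rot[1] = ieuuuuiiouiuee$o
  rot[2] = euuuuiiouiuee$oi
  rot[3] = uuuuiiouiuee$oie
  rot[4] = uuuiiouiuee$oieu
  rot[5] = uuiiouiuee$oieuu
  rot[6] = uiiouiuee$oieuuu
  rot[7] = iiouiuee$oieuuuu
  rot[8] = iouiuee$oieuuuui
  rot[9] = ouiuee$oieuuuuii
  rot[10] = uiuee$oieuuuuiio
  rot[11] = iuee$oieuuuuiiou
  rot[12] = uee$oieuuuuiioui
  rot[13] = ee$oieuuuuiiouiu
  rot[14] = e$oieuuuuiiouiue
  rot[15] = $oieuuuuiiouiuee
Sorted (with $ < everything):
  sorted[0] = $oieuuuuiiouiuee  (last char: 'e')
  sorted[1] = e$oieuuuuiiouiue  (last char: 'e')
  sorted[2] = ee$oieuuuuiiouiu  (last char: 'u')
  sorted[3] = euuuuiiouiuee$oi  (last char: 'i')
  sorted[4] = ieuuuuiiouiuee$o  (last char: 'o')
  sorted[5] = iiouiuee$oieuuuu  (last char: 'u')
  sorted[6] = iouiuee$oieuuuui  (last char: 'i')
  sorted[7] = iuee$oieuuuuiiou  (last char: 'u')
  sorted[8] = oieuuuuiiouiuee$  (last char: '$')
  sorted[9] = ouiuee$oieuuuuii  (last char: 'i')
  sorted[10] = uee$oieuuuuiioui  (last char: 'i')
  sorted[11] = uiiouiuee$oieuuu  (last char: 'u')
  sorted[12] = uiuee$oieuuuuiio  (last char: 'o')
  sorted[13] = uuiiouiuee$oieuu  (last char: 'u')
  sorted[14] = uuuiiouiuee$oieu  (last char: 'u')
  sorted[15] = uuuuiiouiuee$oie  (last char: 'e')
Last column: eeuiouiu$iiuouue
Original string S is at sorted index 8

Answer: eeuiouiu$iiuouue
8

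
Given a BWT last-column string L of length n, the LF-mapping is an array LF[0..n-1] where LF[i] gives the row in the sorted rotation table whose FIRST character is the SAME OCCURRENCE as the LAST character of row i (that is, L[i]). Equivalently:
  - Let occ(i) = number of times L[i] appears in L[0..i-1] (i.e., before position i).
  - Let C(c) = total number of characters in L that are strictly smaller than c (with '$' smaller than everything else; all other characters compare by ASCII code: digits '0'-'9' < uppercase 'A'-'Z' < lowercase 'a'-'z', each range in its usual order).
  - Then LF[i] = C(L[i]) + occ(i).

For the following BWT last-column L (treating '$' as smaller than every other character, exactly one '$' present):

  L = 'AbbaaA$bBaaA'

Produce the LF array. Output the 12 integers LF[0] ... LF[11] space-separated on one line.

Answer: 1 9 10 5 6 2 0 11 4 7 8 3

Derivation:
Char counts: '$':1, 'A':3, 'B':1, 'a':4, 'b':3
C (first-col start): C('$')=0, C('A')=1, C('B')=4, C('a')=5, C('b')=9
L[0]='A': occ=0, LF[0]=C('A')+0=1+0=1
L[1]='b': occ=0, LF[1]=C('b')+0=9+0=9
L[2]='b': occ=1, LF[2]=C('b')+1=9+1=10
L[3]='a': occ=0, LF[3]=C('a')+0=5+0=5
L[4]='a': occ=1, LF[4]=C('a')+1=5+1=6
L[5]='A': occ=1, LF[5]=C('A')+1=1+1=2
L[6]='$': occ=0, LF[6]=C('$')+0=0+0=0
L[7]='b': occ=2, LF[7]=C('b')+2=9+2=11
L[8]='B': occ=0, LF[8]=C('B')+0=4+0=4
L[9]='a': occ=2, LF[9]=C('a')+2=5+2=7
L[10]='a': occ=3, LF[10]=C('a')+3=5+3=8
L[11]='A': occ=2, LF[11]=C('A')+2=1+2=3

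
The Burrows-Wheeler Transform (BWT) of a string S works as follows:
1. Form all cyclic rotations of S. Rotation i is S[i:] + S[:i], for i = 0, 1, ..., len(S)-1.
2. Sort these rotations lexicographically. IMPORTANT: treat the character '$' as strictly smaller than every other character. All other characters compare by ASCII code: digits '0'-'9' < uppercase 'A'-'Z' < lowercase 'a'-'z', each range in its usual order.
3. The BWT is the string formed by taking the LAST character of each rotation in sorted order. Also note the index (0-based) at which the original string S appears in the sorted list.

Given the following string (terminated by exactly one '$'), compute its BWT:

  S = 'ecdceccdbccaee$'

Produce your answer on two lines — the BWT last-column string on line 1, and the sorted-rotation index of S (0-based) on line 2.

Answer: ecdcbecedccec$a
13

Derivation:
All 15 rotations (rotation i = S[i:]+S[:i]):
  rot[0] = ecdceccdbccaee$
  rot[1] = cdceccdbccaee$e
  rot[2] = dceccdbccaee$ec
  rot[3] = ceccdbccaee$ecd
  rot[4] = eccdbccaee$ecdc
  rot[5] = ccdbccaee$ecdce
  rot[6] = cdbccaee$ecdcec
  rot[7] = dbccaee$ecdcecc
  rot[8] = bccaee$ecdceccd
  rot[9] = ccaee$ecdceccdb
  rot[10] = caee$ecdceccdbc
  rot[11] = aee$ecdceccdbcc
  rot[12] = ee$ecdceccdbcca
  rot[13] = e$ecdceccdbccae
  rot[14] = $ecdceccdbccaee
Sorted (with $ < everything):
  sorted[0] = $ecdceccdbccaee  (last char: 'e')
  sorted[1] = aee$ecdceccdbcc  (last char: 'c')
  sorted[2] = bccaee$ecdceccd  (last char: 'd')
  sorted[3] = caee$ecdceccdbc  (last char: 'c')
  sorted[4] = ccaee$ecdceccdb  (last char: 'b')
  sorted[5] = ccdbccaee$ecdce  (last char: 'e')
  sorted[6] = cdbccaee$ecdcec  (last char: 'c')
  sorted[7] = cdceccdbccaee$e  (last char: 'e')
  sorted[8] = ceccdbccaee$ecd  (last char: 'd')
  sorted[9] = dbccaee$ecdcecc  (last char: 'c')
  sorted[10] = dceccdbccaee$ec  (last char: 'c')
  sorted[11] = e$ecdceccdbccae  (last char: 'e')
  sorted[12] = eccdbccaee$ecdc  (last char: 'c')
  sorted[13] = ecdceccdbccaee$  (last char: '$')
  sorted[14] = ee$ecdceccdbcca  (last char: 'a')
Last column: ecdcbecedccec$a
Original string S is at sorted index 13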